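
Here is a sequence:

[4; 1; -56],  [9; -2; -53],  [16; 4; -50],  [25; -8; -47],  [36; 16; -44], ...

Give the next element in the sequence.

[49; -32; -41]

For the first coordinate, perfect squares: 2², 3², 4², …: 4, 9, 16, 25, 36 → 49.
Second coordinate — ×(-2) each step: 1, -2, 4, -8, 16 → -32.
Third coordinate: +3 each step; -56, -53, -50, -47, -44 → -41.
Putting it together: [49; -32; -41].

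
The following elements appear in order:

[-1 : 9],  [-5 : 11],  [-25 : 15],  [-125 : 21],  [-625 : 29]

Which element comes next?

First value — ×5 each step: -1, -5, -25, -125, -625 → -3125.
Second value: differences are 2, 4, 6, … (increasing by 2 each time); 9, 11, 15, 21, 29 → 39.
So the next element is [-3125 : 39].

[-3125 : 39]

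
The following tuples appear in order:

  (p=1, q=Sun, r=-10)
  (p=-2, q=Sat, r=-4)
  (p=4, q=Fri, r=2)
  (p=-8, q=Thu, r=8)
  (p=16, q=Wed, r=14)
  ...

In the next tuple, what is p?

-32

P — ×(-2) each step: 1, -2, 4, -8, 16 → -32.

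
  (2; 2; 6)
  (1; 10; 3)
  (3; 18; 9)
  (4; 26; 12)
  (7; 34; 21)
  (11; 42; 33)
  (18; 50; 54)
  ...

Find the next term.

(29; 58; 87)

First entry: 2, 1, 3, 4, 7, 11, 18 → 29 (each term is the sum of the two before it).
Second entry: 2, 10, 18, 26, 34, 42, 50 → 58 (+8 each step).
Third entry goes 6, 3, 9, 12, 21, 33, 54 → 87 (always 3 × the first entry).
So the next term is (29; 58; 87).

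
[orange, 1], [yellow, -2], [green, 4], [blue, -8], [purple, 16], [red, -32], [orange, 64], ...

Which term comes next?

[yellow, -128]

Colour: orange, yellow, green, blue, purple, red, orange → yellow (repeats orange → yellow → green → blue → purple → red).
Second part: ×(-2) each step; 1, -2, 4, -8, 16, -32, 64 → -128.
So the next term is [yellow, -128].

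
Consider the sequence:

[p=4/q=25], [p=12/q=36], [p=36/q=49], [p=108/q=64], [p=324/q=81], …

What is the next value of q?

100

P — ×3 each step: 4, 12, 36, 108, 324 → 972.
Q goes 25, 36, 49, 64, 81 → 100 (perfect squares: 5², 6², 7², …).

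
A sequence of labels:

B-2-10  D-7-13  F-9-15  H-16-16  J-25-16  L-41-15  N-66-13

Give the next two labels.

For the letter, letters move forward 2 places in the alphabet: B, D, F, H, J, L, N → P → R.
Second component — each term is the sum of the two before it: 2, 7, 9, 16, 25, 41, 66 → 107 → 173.
Third component — differences are 3, 2, 1, … (decreasing by 1 each time): 10, 13, 15, 16, 16, 15, 13 → 10 → 6.
Putting the parts together: P-107-10 and then R-173-6.

P-107-10, R-173-6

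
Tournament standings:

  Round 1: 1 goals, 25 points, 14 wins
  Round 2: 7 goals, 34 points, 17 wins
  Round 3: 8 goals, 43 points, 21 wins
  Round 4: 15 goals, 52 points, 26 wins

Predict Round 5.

Goals: 1, 7, 8, 15 → 23 (each term is the sum of the two before it).
Points: +9 each step, so 25, 34, 43, 52 → 61.
Wins goes 14, 17, 21, 26 → 32 (differences are 3, 4, 5, … (increasing by 1 each time)).
Putting it together: 23 goals, 61 points, 32 wins.

23 goals, 61 points, 32 wins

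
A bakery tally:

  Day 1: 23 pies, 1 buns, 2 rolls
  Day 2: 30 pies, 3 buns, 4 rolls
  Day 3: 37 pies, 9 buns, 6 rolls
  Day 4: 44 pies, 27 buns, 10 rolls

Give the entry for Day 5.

Pies — +7 each step: 23, 30, 37, 44 → 51.
For the buns, ×3 each step: 1, 3, 9, 27 → 81.
Rolls goes 2, 4, 6, 10 → 16 (each term is the sum of the two before it).
Putting it together: 51 pies, 81 buns, 16 rolls.

51 pies, 81 buns, 16 rolls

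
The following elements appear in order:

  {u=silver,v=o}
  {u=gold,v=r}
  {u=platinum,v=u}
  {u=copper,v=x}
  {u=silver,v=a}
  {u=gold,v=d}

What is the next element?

{u=platinum,v=g}

U: silver, gold, platinum, copper, silver, gold → platinum (repeats silver → gold → platinum → copper).
V: letters move forward 3 places in the alphabet, wrapping Z→A; o, r, u, x, a, d → g.
So the next element is {u=platinum,v=g}.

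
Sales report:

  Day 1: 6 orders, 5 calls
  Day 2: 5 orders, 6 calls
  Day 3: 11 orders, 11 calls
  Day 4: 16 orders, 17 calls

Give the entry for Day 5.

Orders goes 6, 5, 11, 16 → 27 (each term is the sum of the two before it).
Calls: each term is the sum of the two before it, so 5, 6, 11, 17 → 28.
Combining the parts gives 27 orders, 28 calls.

27 orders, 28 calls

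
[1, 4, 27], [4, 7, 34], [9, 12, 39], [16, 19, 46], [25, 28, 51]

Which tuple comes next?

First component — perfect squares: 1², 2², 3², …: 1, 4, 9, 16, 25 → 36.
Second component: differences are 3, 5, 7, … (increasing by 2 each time), so 4, 7, 12, 19, 28 → 39.
Third component — alternating steps +7, +5, +7, +5, …: 27, 34, 39, 46, 51 → 58.
Combining the parts gives [36, 39, 58].

[36, 39, 58]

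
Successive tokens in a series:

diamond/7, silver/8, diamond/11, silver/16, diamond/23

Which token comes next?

silver/32

Rank goes diamond, silver, diamond, silver, diamond → silver (alternates diamond ↔ silver).
For the second component, differences are 1, 3, 5, … (increasing by 2 each time): 7, 8, 11, 16, 23 → 32.
Combining the parts gives silver/32.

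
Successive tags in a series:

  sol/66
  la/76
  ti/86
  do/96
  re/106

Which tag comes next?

Note goes sol, la, ti, do, re → mi (runs through the solfège scale do→ti).
For the second component, +10 each step: 66, 76, 86, 96, 106 → 116.
Putting it together: mi/116.

mi/116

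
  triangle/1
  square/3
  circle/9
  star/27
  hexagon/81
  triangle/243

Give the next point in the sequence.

Shape goes triangle, square, circle, star, hexagon, triangle → square (repeats triangle → square → circle → star → hexagon).
Second coordinate — ×3 each step: 1, 3, 9, 27, 81, 243 → 729.
Putting it together: square/729.

square/729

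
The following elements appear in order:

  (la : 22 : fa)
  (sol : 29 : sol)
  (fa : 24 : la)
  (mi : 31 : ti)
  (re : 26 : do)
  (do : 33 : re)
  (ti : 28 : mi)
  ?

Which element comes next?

First note: la, sol, fa, mi, re, do, ti → la (runs backward through the solfège scale do→ti).
Second part: alternating steps +7, −5, +7, −5, …, so 22, 29, 24, 31, 26, 33, 28 → 35.
Second note: runs through the solfège scale do→ti, so fa, sol, la, ti, do, re, mi → fa.
So the next element is (la : 35 : fa).

(la : 35 : fa)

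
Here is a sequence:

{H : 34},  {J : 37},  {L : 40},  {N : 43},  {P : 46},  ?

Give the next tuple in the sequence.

Letter goes H, J, L, N, P → R (letters move forward 2 places in the alphabet).
Second entry: +3 each step, so 34, 37, 40, 43, 46 → 49.
Putting it together: {R : 49}.

{R : 49}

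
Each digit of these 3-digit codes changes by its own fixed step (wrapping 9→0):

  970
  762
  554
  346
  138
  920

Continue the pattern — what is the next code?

First digit: −2 each step, mod 10; 9, 7, 5, 3, 1, 9 → 7.
Second digit: −1 each step, mod 10, so 7, 6, 5, 4, 3, 2 → 1.
For the third digit, +2 each step, mod 10: 0, 2, 4, 6, 8, 0 → 2.
Combining the parts gives 712.

712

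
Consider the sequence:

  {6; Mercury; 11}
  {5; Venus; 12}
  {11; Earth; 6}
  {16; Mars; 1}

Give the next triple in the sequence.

{27; Jupiter; -10}

First slot: each term is the sum of the two before it; 6, 5, 11, 16 → 27.
Planet: Mercury, Venus, Earth, Mars → Jupiter (runs through the planets Mercury→Neptune).
Third slot: together with the first slot always sums to 17; 11, 12, 6, 1 → -10.
So the next triple is {27; Jupiter; -10}.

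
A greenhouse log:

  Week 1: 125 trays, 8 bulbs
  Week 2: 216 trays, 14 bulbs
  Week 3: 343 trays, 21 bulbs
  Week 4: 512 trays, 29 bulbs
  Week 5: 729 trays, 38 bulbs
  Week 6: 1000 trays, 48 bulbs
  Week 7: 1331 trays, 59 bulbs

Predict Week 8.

1728 trays, 71 bulbs

Trays: perfect cubes: 5³, 6³, 7³, …, so 125, 216, 343, 512, 729, 1000, 1331 → 1728.
Bulbs: 8, 14, 21, 29, 38, 48, 59 → 71 (differences are 6, 7, 8, … (increasing by 1 each time)).
So the next row is 1728 trays, 71 bulbs.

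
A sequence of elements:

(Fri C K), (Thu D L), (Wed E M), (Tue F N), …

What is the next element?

For the day, runs backward through the weekdays Mon→Sun: Fri, Thu, Wed, Tue → Mon.
First letter: C, D, E, F → G (letters move forward 1 place in the alphabet).
Second letter: K, L, M, N → O (letters move forward 1 place in the alphabet).
So the next element is (Mon G O).

(Mon G O)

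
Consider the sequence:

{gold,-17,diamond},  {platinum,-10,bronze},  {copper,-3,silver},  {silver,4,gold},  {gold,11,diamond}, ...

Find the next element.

For the metal, repeats gold → platinum → copper → silver: gold, platinum, copper, silver, gold → platinum.
Second entry — +7 each step: -17, -10, -3, 4, 11 → 18.
For the rank, repeats diamond → bronze → silver → gold: diamond, bronze, silver, gold, diamond → bronze.
Putting it together: {platinum,18,bronze}.

{platinum,18,bronze}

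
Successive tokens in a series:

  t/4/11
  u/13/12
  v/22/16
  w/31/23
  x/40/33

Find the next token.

Letter: t, u, v, w, x → y (letters move forward 1 place in the alphabet).
For the second component, +9 each step: 4, 13, 22, 31, 40 → 49.
Third component — differences are 1, 4, 7, … (increasing by 3 each time): 11, 12, 16, 23, 33 → 46.
So the next token is y/49/46.

y/49/46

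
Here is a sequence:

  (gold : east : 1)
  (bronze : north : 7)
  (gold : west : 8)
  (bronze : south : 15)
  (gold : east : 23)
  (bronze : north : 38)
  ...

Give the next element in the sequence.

For the rank, alternates gold ↔ bronze: gold, bronze, gold, bronze, gold, bronze → gold.
Direction — repeats east → north → west → south: east, north, west, south, east, north → west.
Third coordinate: 1, 7, 8, 15, 23, 38 → 61 (each term is the sum of the two before it).
Putting it together: (gold : west : 61).

(gold : west : 61)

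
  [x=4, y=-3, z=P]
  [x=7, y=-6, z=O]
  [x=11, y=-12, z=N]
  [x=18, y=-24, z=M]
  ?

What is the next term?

[x=29, y=-48, z=L]

X goes 4, 7, 11, 18 → 29 (each term is the sum of the two before it).
Y: ×2 each step; -3, -6, -12, -24 → -48.
Z: letters move back 1 place in the alphabet; P, O, N, M → L.
Putting it together: [x=29, y=-48, z=L].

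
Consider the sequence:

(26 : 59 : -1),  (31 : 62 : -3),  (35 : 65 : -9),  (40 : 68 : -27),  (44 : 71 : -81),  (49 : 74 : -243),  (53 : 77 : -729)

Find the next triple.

First coordinate: alternating steps +5, +4, +5, +4, …, so 26, 31, 35, 40, 44, 49, 53 → 58.
Second coordinate goes 59, 62, 65, 68, 71, 74, 77 → 80 (+3 each step).
For the third coordinate, ×3 each step: -1, -3, -9, -27, -81, -243, -729 → -2187.
So the next triple is (58 : 80 : -2187).

(58 : 80 : -2187)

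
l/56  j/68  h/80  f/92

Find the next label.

Letter: letters move back 2 places in the alphabet; l, j, h, f → d.
Second component: 56, 68, 80, 92 → 104 (+12 each step).
So the next label is d/104.

d/104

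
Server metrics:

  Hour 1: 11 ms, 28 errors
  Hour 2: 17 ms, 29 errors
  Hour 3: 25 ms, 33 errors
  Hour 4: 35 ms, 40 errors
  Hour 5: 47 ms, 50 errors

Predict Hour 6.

Ms: differences are 6, 8, 10, … (increasing by 2 each time); 11, 17, 25, 35, 47 → 61.
Errors: differences are 1, 4, 7, … (increasing by 3 each time), so 28, 29, 33, 40, 50 → 63.
Combining the parts gives 61 ms, 63 errors.

61 ms, 63 errors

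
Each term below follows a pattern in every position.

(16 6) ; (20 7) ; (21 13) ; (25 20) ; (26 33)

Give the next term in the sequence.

(30 53)

For the first component, alternating steps +4, +1, +4, +1, …: 16, 20, 21, 25, 26 → 30.
Second component — each term is the sum of the two before it: 6, 7, 13, 20, 33 → 53.
So the next term is (30 53).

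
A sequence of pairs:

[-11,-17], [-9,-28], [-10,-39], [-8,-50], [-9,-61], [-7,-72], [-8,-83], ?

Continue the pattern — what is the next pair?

For the first part, alternating steps +2, −1, +2, −1, …: -11, -9, -10, -8, -9, -7, -8 → -6.
For the second part, −11 each step: -17, -28, -39, -50, -61, -72, -83 → -94.
Combining the parts gives [-6,-94].

[-6,-94]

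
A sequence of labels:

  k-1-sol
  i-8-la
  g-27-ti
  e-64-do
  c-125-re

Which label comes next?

a-216-mi

Letter: k, i, g, e, c → a (letters move back 2 places in the alphabet).
Second component goes 1, 8, 27, 64, 125 → 216 (perfect cubes: 1³, 2³, 3³, …).
Note — runs through the solfège scale do→ti: sol, la, ti, do, re → mi.
Combining the parts gives a-216-mi.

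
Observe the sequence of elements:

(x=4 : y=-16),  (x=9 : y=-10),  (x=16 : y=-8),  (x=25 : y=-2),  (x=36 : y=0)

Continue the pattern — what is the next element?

(x=49 : y=6)

X — perfect squares: 2², 3², 4², …: 4, 9, 16, 25, 36 → 49.
Y: -16, -10, -8, -2, 0 → 6 (alternating steps +6, +2, +6, +2, …).
Combining the parts gives (x=49 : y=6).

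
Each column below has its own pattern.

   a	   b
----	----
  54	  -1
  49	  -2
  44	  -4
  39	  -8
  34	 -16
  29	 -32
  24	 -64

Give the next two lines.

19  -128; 14  -256

Column a: 54, 49, 44, 39, 34, 29, 24 → 19 → 14 (−5 each step).
Column b goes -1, -2, -4, -8, -16, -32, -64 → -128 → -256 (×2 each step).
So the next two lines are 19  -128 and 14  -256.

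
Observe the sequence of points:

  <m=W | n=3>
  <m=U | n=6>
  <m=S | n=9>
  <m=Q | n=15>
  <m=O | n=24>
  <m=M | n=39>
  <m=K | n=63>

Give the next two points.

<m=I | n=102>, <m=G | n=165>

M — letters move back 2 places in the alphabet: W, U, S, Q, O, M, K → I → G.
N: each term is the sum of the two before it; 3, 6, 9, 15, 24, 39, 63 → 102 → 165.
So the next two points are <m=I | n=102> and <m=G | n=165>.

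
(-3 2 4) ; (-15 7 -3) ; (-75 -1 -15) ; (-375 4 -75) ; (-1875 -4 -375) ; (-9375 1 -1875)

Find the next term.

(-46875 -7 -9375)

First part: ×5 each step, so -3, -15, -75, -375, -1875, -9375 → -46875.
For the second part, alternating steps +5, −8, +5, −8, …: 2, 7, -1, 4, -4, 1 → -7.
Third part — always the previous value of the first part: 4, -3, -15, -75, -375, -1875 → -9375.
Putting it together: (-46875 -7 -9375).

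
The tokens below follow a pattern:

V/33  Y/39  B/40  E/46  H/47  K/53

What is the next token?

For the letter, letters move forward 3 places in the alphabet, wrapping Z→A: V, Y, B, E, H, K → N.
Second component: alternating steps +6, +1, +6, +1, …; 33, 39, 40, 46, 47, 53 → 54.
Combining the parts gives N/54.

N/54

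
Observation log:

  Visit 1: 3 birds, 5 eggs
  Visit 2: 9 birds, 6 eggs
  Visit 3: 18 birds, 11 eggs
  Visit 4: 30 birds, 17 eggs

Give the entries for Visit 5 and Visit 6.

Birds: differences are 6, 9, 12, … (increasing by 3 each time), so 3, 9, 18, 30 → 45 → 63.
Eggs goes 5, 6, 11, 17 → 28 → 45 (each term is the sum of the two before it).
Putting the parts together: 45 birds, 28 eggs and then 63 birds, 45 eggs.

45 birds, 28 eggs; 63 birds, 45 eggs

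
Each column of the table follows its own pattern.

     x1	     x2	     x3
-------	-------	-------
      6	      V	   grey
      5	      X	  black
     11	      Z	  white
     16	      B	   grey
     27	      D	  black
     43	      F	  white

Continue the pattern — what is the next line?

70  H  grey

Column x1 — each term is the sum of the two before it: 6, 5, 11, 16, 27, 43 → 70.
Column x2: V, X, Z, B, D, F → H (letters move forward 2 places in the alphabet, wrapping Z→A).
Column x3: grey, black, white, grey, black, white → grey (repeats grey → black → white).
So the next line is 70  H  grey.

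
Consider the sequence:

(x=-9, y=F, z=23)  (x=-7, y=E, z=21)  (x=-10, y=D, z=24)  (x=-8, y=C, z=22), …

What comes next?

X: alternating steps +2, −3, +2, −3, …, so -9, -7, -10, -8 → -11.
Y: F, E, D, C → B (letters move back 1 place in the alphabet).
Z: together with the x always sums to 14, so 23, 21, 24, 22 → 25.
Putting it together: (x=-11, y=B, z=25).

(x=-11, y=B, z=25)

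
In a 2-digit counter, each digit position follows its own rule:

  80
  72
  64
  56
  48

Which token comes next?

First digit: 8, 7, 6, 5, 4 → 3 (−1 each step, mod 10).
Second digit goes 0, 2, 4, 6, 8 → 0 (+2 each step, mod 10).
Putting it together: 30.

30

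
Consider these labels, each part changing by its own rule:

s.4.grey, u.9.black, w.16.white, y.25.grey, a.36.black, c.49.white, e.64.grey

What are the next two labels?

Letter goes s, u, w, y, a, c, e → g → i (letters move forward 2 places in the alphabet, wrapping Z→A).
For the second component, perfect squares: 2², 3², 4², …: 4, 9, 16, 25, 36, 49, 64 → 81 → 100.
Shade goes grey, black, white, grey, black, white, grey → black → white (repeats grey → black → white).
Putting the parts together: g.81.black and then i.100.white.

g.81.black then i.100.white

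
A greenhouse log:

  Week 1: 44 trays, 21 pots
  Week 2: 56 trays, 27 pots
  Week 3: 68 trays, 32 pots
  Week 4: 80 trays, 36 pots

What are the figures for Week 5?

92 trays, 39 pots

Trays: +12 each step, so 44, 56, 68, 80 → 92.
Pots: differences are 6, 5, 4, … (decreasing by 1 each time), so 21, 27, 32, 36 → 39.
Putting it together: 92 trays, 39 pots.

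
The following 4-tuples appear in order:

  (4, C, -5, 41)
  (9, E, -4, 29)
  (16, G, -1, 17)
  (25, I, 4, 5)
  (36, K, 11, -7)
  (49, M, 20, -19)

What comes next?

First entry goes 4, 9, 16, 25, 36, 49 → 64 (perfect squares: 2², 3², 4², …).
Letter — letters move forward 2 places in the alphabet: C, E, G, I, K, M → O.
Third entry: differences are 1, 3, 5, … (increasing by 2 each time), so -5, -4, -1, 4, 11, 20 → 31.
For the fourth entry, −12 each step: 41, 29, 17, 5, -7, -19 → -31.
Putting it together: (64, O, 31, -31).

(64, O, 31, -31)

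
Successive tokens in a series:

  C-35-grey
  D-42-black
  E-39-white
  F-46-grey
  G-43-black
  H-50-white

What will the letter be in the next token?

I

Letter: letters move forward 1 place in the alphabet, so C, D, E, F, G, H → I.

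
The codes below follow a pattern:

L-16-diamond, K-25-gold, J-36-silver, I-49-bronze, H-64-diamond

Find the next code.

Letter goes L, K, J, I, H → G (letters move back 1 place in the alphabet).
Second component: perfect squares: 4², 5², 6², …; 16, 25, 36, 49, 64 → 81.
Rank: repeats diamond → gold → silver → bronze, so diamond, gold, silver, bronze, diamond → gold.
Combining the parts gives G-81-gold.

G-81-gold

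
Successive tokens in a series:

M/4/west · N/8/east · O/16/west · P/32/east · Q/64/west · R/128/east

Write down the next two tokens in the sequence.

For the letter, letters move forward 1 place in the alphabet: M, N, O, P, Q, R → S → T.
Second component: 4, 8, 16, 32, 64, 128 → 256 → 512 (×2 each step).
Direction: west, east, west, east, west, east → west → east (alternates west ↔ east).
Putting the parts together: S/256/west and then T/512/east.

S/256/west, T/512/east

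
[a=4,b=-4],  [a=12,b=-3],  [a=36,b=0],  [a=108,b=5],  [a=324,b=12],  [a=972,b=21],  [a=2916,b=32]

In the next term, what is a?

8748

A — ×3 each step: 4, 12, 36, 108, 324, 972, 2916 → 8748.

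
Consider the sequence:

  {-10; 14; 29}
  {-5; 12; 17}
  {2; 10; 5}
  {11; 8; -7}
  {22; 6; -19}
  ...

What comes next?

First component: differences are 5, 7, 9, … (increasing by 2 each time); -10, -5, 2, 11, 22 → 35.
Second component goes 14, 12, 10, 8, 6 → 4 (−2 each step).
Third component: −12 each step, so 29, 17, 5, -7, -19 → -31.
Combining the parts gives {35; 4; -31}.

{35; 4; -31}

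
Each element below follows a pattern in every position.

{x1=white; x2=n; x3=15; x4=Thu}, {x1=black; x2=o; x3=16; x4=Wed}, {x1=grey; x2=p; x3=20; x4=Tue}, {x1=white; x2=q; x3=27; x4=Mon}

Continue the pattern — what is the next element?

X1 — repeats white → black → grey: white, black, grey, white → black.
X2: letters move forward 1 place in the alphabet; n, o, p, q → r.
X3 goes 15, 16, 20, 27 → 37 (differences are 1, 4, 7, … (increasing by 3 each time)).
X4: runs backward through the weekdays Mon→Sun, so Thu, Wed, Tue, Mon → Sun.
Combining the parts gives {x1=black; x2=r; x3=37; x4=Sun}.

{x1=black; x2=r; x3=37; x4=Sun}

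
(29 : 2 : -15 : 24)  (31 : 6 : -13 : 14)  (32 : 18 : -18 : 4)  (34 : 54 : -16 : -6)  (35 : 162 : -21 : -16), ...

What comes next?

First component goes 29, 31, 32, 34, 35 → 37 (alternating steps +2, +1, +2, +1, …).
Second component: 2, 6, 18, 54, 162 → 486 (×3 each step).
Third component — alternating steps +2, −5, +2, −5, …: -15, -13, -18, -16, -21 → -19.
Fourth component: −10 each step; 24, 14, 4, -6, -16 → -26.
So the next tuple is (37 : 486 : -19 : -26).

(37 : 486 : -19 : -26)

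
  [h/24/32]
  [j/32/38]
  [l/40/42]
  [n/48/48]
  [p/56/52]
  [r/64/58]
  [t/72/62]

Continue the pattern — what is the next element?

Letter — letters move forward 2 places in the alphabet: h, j, l, n, p, r, t → v.
For the second part, +8 each step: 24, 32, 40, 48, 56, 64, 72 → 80.
Third part: alternating steps +6, +4, +6, +4, …, so 32, 38, 42, 48, 52, 58, 62 → 68.
So the next element is [v/80/68].

[v/80/68]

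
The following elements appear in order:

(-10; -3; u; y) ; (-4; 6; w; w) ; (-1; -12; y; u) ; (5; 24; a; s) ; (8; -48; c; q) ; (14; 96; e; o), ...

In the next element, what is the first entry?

First entry: alternating steps +6, +3, +6, +3, …; -10, -4, -1, 5, 8, 14 → 17.

17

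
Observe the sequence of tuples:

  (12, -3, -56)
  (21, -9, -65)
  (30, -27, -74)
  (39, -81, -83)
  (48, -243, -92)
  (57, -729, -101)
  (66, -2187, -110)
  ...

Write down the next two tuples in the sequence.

(75, -6561, -119), (84, -19683, -128)

First value: +9 each step, so 12, 21, 30, 39, 48, 57, 66 → 75 → 84.
Second value — ×3 each step: -3, -9, -27, -81, -243, -729, -2187 → -6561 → -19683.
For the third value, −9 each step: -56, -65, -74, -83, -92, -101, -110 → -119 → -128.
Putting the parts together: (75, -6561, -119) and then (84, -19683, -128).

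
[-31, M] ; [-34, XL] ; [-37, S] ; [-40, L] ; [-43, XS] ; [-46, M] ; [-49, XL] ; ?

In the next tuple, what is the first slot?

-52

First slot goes -31, -34, -37, -40, -43, -46, -49 → -52 (−3 each step).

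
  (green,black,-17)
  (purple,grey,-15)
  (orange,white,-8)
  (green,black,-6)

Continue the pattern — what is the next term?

(purple,grey,1)

Colour: repeats green → purple → orange, so green, purple, orange, green → purple.
Shade — repeats black → grey → white: black, grey, white, black → grey.
For the third value, alternating steps +2, +7, +2, +7, …: -17, -15, -8, -6 → 1.
Putting it together: (purple,grey,1).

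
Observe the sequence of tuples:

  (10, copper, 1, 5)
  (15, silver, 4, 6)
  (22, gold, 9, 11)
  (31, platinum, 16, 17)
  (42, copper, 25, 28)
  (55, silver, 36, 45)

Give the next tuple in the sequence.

First part: differences are 5, 7, 9, … (increasing by 2 each time), so 10, 15, 22, 31, 42, 55 → 70.
Metal: repeats copper → silver → gold → platinum, so copper, silver, gold, platinum, copper, silver → gold.
Third part: 1, 4, 9, 16, 25, 36 → 49 (perfect squares: 1², 2², 3², …).
Fourth part — each term is the sum of the two before it: 5, 6, 11, 17, 28, 45 → 73.
Combining the parts gives (70, gold, 49, 73).

(70, gold, 49, 73)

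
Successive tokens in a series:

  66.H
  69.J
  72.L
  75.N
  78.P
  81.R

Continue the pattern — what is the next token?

84.T

First component: +3 each step; 66, 69, 72, 75, 78, 81 → 84.
Letter: H, J, L, N, P, R → T (letters move forward 2 places in the alphabet).
Combining the parts gives 84.T.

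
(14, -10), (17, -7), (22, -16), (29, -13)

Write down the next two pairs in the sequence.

First entry — differences are 3, 5, 7, … (increasing by 2 each time): 14, 17, 22, 29 → 38 → 49.
Second entry: -10, -7, -16, -13 → -22 → -19 (alternating steps +3, −9, +3, −9, …).
Putting the parts together: (38, -22) and then (49, -19).

(38, -22), (49, -19)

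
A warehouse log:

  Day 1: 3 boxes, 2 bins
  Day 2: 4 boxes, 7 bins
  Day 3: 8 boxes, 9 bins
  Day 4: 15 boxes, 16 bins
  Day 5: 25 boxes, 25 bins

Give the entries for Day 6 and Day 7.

For the boxes, differences are 1, 4, 7, … (increasing by 3 each time): 3, 4, 8, 15, 25 → 38 → 54.
Bins goes 2, 7, 9, 16, 25 → 41 → 66 (each term is the sum of the two before it).
So the next two lines are 38 boxes, 41 bins and 54 boxes, 66 bins.

38 boxes, 41 bins; 54 boxes, 66 bins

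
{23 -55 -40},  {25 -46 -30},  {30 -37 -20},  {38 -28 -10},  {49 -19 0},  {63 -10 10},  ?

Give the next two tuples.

First value: differences are 2, 5, 8, … (increasing by 3 each time), so 23, 25, 30, 38, 49, 63 → 80 → 100.
For the second value, +9 each step: -55, -46, -37, -28, -19, -10 → -1 → 8.
Third value: -40, -30, -20, -10, 0, 10 → 20 → 30 (+10 each step).
Putting the parts together: {80 -1 20} and then {100 8 30}.

{80 -1 20}, {100 8 30}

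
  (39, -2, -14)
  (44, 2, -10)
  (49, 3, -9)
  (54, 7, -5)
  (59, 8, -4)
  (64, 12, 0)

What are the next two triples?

First value — +5 each step: 39, 44, 49, 54, 59, 64 → 69 → 74.
Second value: -2, 2, 3, 7, 8, 12 → 13 → 17 (alternating steps +4, +1, +4, +1, …).
For the third value, always 12 less than the second value: -14, -10, -9, -5, -4, 0 → 1 → 5.
Putting the parts together: (69, 13, 1) and then (74, 17, 5).

(69, 13, 1), (74, 17, 5)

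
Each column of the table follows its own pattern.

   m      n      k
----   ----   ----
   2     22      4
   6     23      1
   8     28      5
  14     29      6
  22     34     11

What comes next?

36  35  17

For the column m, each term is the sum of the two before it: 2, 6, 8, 14, 22 → 36.
Column n: 22, 23, 28, 29, 34 → 35 (alternating steps +1, +5, +1, +5, …).
Column k — each term is the sum of the two before it: 4, 1, 5, 6, 11 → 17.
Putting it together: 36  35  17.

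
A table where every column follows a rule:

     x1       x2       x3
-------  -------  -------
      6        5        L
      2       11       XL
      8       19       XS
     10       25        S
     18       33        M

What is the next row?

Column x1: each term is the sum of the two before it; 6, 2, 8, 10, 18 → 28.
Column x2: alternating steps +6, +8, +6, +8, …, so 5, 11, 19, 25, 33 → 39.
Column x3: L, XL, XS, S, M → L (runs through clothing sizes XS→XL).
Putting it together: 28  39  L.

28  39  L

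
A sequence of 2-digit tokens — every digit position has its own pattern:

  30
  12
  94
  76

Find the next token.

58

First digit goes 3, 1, 9, 7 → 5 (−2 each step, mod 10).
Second digit: +2 each step, mod 10; 0, 2, 4, 6 → 8.
Putting it together: 58.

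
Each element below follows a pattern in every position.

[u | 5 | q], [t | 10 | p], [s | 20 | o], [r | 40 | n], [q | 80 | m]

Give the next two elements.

First letter: u, t, s, r, q → p → o (letters move back 1 place in the alphabet).
Second component: ×2 each step; 5, 10, 20, 40, 80 → 160 → 320.
Second letter goes q, p, o, n, m → l → k (letters move back 1 place in the alphabet).
Putting the parts together: [p | 160 | l] and then [o | 320 | k].

[p | 160 | l], [o | 320 | k]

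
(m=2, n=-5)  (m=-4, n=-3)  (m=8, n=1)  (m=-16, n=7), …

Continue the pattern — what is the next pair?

(m=32, n=15)

For the m, ×(-2) each step: 2, -4, 8, -16 → 32.
N goes -5, -3, 1, 7 → 15 (differences are 2, 4, 6, … (increasing by 2 each time)).
Putting it together: (m=32, n=15).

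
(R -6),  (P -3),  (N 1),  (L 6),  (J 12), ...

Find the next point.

Letter goes R, P, N, L, J → H (letters move back 2 places in the alphabet).
Second part: differences are 3, 4, 5, … (increasing by 1 each time), so -6, -3, 1, 6, 12 → 19.
So the next point is (H 19).

(H 19)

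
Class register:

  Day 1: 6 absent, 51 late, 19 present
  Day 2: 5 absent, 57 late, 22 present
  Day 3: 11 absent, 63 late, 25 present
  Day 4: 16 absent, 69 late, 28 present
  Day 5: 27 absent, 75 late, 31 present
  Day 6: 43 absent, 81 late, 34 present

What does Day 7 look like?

Absent goes 6, 5, 11, 16, 27, 43 → 70 (each term is the sum of the two before it).
For the late, +6 each step: 51, 57, 63, 69, 75, 81 → 87.
Present: +3 each step; 19, 22, 25, 28, 31, 34 → 37.
So the next record is 70 absent, 87 late, 37 present.

70 absent, 87 late, 37 present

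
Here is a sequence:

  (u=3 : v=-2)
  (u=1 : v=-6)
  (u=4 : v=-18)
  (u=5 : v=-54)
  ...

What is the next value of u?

U: 3, 1, 4, 5 → 9 (each term is the sum of the two before it).
For the v, ×3 each step: -2, -6, -18, -54 → -162.

9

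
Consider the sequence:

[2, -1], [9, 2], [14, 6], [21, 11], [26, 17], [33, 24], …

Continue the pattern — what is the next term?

First component: alternating steps +7, +5, +7, +5, …; 2, 9, 14, 21, 26, 33 → 38.
Second component: -1, 2, 6, 11, 17, 24 → 32 (differences are 3, 4, 5, … (increasing by 1 each time)).
Putting it together: [38, 32].

[38, 32]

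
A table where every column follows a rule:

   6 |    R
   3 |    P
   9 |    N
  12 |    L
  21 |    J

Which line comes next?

First component — each term is the sum of the two before it: 6, 3, 9, 12, 21 → 33.
Letter — letters move back 2 places in the alphabet: R, P, N, L, J → H.
Putting it together: 33  H.

33  H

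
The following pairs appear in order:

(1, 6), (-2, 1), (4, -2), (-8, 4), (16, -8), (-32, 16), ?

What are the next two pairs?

First part: 1, -2, 4, -8, 16, -32 → 64 → -128 (×(-2) each step).
Second part: always the previous value of the first part; 6, 1, -2, 4, -8, 16 → -32 → 64.
So the next two pairs are (64, -32) and (-128, 64).

(64, -32), (-128, 64)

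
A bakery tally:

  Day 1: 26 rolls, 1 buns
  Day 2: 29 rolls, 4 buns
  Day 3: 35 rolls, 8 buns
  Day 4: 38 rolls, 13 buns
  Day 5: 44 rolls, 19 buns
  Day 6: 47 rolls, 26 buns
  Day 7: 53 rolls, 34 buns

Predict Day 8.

56 rolls, 43 buns

Rolls: alternating steps +3, +6, +3, +6, …, so 26, 29, 35, 38, 44, 47, 53 → 56.
Buns: differences are 3, 4, 5, … (increasing by 1 each time), so 1, 4, 8, 13, 19, 26, 34 → 43.
So the next line is 56 rolls, 43 buns.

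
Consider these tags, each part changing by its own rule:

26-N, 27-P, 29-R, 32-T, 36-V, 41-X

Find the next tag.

First component: differences are 1, 2, 3, … (increasing by 1 each time); 26, 27, 29, 32, 36, 41 → 47.
Letter — letters move forward 2 places in the alphabet: N, P, R, T, V, X → Z.
Combining the parts gives 47-Z.

47-Z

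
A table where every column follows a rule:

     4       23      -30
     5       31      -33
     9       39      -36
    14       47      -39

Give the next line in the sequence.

First component: each term is the sum of the two before it; 4, 5, 9, 14 → 23.
Second component: 23, 31, 39, 47 → 55 (+8 each step).
Third component: -30, -33, -36, -39 → -42 (−3 each step).
Putting it together: 23  55  -42.

23  55  -42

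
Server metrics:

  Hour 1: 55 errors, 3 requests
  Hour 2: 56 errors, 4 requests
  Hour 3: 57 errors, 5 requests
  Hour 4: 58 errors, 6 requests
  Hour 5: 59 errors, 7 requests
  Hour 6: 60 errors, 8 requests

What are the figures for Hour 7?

61 errors, 9 requests

For the errors, +1 each step: 55, 56, 57, 58, 59, 60 → 61.
Requests — +1 each step: 3, 4, 5, 6, 7, 8 → 9.
Combining the parts gives 61 errors, 9 requests.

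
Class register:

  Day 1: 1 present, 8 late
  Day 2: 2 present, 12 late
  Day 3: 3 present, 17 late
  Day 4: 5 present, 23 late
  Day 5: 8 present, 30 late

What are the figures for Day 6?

13 present, 38 late

Present: each term is the sum of the two before it, so 1, 2, 3, 5, 8 → 13.
Late goes 8, 12, 17, 23, 30 → 38 (differences are 4, 5, 6, … (increasing by 1 each time)).
Putting it together: 13 present, 38 late.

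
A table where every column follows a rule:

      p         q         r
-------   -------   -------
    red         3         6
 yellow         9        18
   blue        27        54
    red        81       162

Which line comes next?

yellow  243  486

Column p goes red, yellow, blue, red → yellow (repeats red → yellow → blue).
Column q: ×3 each step, so 3, 9, 27, 81 → 243.
Column r: always 2 × the column q, so 6, 18, 54, 162 → 486.
Combining the parts gives yellow  243  486.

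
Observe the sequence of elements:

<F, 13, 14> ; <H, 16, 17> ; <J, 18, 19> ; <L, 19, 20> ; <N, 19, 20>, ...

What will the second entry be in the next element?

For the second entry, differences are 3, 2, 1, … (decreasing by 1 each time): 13, 16, 18, 19, 19 → 18.

18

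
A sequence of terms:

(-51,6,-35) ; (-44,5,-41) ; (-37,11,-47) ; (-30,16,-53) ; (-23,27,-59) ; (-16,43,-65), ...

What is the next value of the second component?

70

For the second component, each term is the sum of the two before it: 6, 5, 11, 16, 27, 43 → 70.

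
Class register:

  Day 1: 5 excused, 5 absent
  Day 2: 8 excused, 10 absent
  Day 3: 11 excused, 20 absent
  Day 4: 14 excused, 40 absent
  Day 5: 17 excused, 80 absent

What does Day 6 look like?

Excused: +3 each step, so 5, 8, 11, 14, 17 → 20.
Absent goes 5, 10, 20, 40, 80 → 160 (×2 each step).
Putting it together: 20 excused, 160 absent.

20 excused, 160 absent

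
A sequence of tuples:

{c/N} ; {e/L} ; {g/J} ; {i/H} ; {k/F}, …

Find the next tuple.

{m/D}

First letter — letters move forward 2 places in the alphabet: c, e, g, i, k → m.
Second letter: N, L, J, H, F → D (letters move back 2 places in the alphabet).
Combining the parts gives {m/D}.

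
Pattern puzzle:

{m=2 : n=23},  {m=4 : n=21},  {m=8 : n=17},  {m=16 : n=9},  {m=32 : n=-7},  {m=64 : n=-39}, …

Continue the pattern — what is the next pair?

M: ×2 each step, so 2, 4, 8, 16, 32, 64 → 128.
For the n, together with the m always sums to 25: 23, 21, 17, 9, -7, -39 → -103.
Combining the parts gives {m=128 : n=-103}.

{m=128 : n=-103}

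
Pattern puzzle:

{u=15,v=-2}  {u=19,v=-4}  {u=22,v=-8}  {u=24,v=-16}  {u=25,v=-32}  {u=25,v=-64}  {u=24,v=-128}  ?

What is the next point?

U: differences are 4, 3, 2, … (decreasing by 1 each time), so 15, 19, 22, 24, 25, 25, 24 → 22.
V: -2, -4, -8, -16, -32, -64, -128 → -256 (×2 each step).
Putting it together: {u=22,v=-256}.

{u=22,v=-256}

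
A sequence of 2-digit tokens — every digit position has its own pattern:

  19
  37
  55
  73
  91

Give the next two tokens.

First digit — +2 each step, mod 10: 1, 3, 5, 7, 9 → 1 → 3.
Second digit: 9, 7, 5, 3, 1 → 9 → 7 (−2 each step, mod 10).
So the next two tokens are 19 and 37.

19, 37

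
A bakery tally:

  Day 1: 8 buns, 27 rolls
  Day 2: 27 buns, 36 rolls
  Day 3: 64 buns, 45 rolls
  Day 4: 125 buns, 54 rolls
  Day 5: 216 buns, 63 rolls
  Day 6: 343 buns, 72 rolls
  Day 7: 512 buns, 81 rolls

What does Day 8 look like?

729 buns, 90 rolls

For the buns, perfect cubes: 2³, 3³, 4³, …: 8, 27, 64, 125, 216, 343, 512 → 729.
Rolls: +9 each step; 27, 36, 45, 54, 63, 72, 81 → 90.
So the next row is 729 buns, 90 rolls.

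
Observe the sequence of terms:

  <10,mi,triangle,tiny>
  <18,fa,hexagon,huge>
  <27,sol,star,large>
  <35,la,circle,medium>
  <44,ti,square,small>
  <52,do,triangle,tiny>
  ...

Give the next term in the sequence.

First value: alternating steps +8, +9, +8, +9, …; 10, 18, 27, 35, 44, 52 → 61.
Note goes mi, fa, sol, la, ti, do → re (runs through the solfège scale do→ti).
Shape: repeats triangle → hexagon → star → circle → square; triangle, hexagon, star, circle, square, triangle → hexagon.
Size — repeats tiny → huge → large → medium → small: tiny, huge, large, medium, small, tiny → huge.
So the next term is <61,re,hexagon,huge>.

<61,re,hexagon,huge>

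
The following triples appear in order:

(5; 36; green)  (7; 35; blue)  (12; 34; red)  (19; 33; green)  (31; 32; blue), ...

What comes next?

First slot: each term is the sum of the two before it, so 5, 7, 12, 19, 31 → 50.
For the second slot, −1 each step: 36, 35, 34, 33, 32 → 31.
Colour: green, blue, red, green, blue → red (repeats green → blue → red).
So the next triple is (50; 31; red).

(50; 31; red)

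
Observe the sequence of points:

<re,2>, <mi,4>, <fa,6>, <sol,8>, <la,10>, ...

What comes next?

<ti,12>

Note goes re, mi, fa, sol, la → ti (runs through the solfège scale do→ti).
Second value goes 2, 4, 6, 8, 10 → 12 (+2 each step).
So the next point is <ti,12>.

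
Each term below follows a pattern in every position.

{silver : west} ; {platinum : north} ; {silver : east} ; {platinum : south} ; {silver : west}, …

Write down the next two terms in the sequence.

Metal goes silver, platinum, silver, platinum, silver → platinum → silver (alternates silver ↔ platinum).
Direction: west, north, east, south, west → north → east (repeats west → north → east → south).
So the next two terms are {platinum : north} and {silver : east}.

{platinum : north}, {silver : east}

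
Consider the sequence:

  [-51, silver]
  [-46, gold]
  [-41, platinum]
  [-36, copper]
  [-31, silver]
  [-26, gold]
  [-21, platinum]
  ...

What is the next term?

[-16, copper]

First value: -51, -46, -41, -36, -31, -26, -21 → -16 (+5 each step).
For the metal, repeats silver → gold → platinum → copper: silver, gold, platinum, copper, silver, gold, platinum → copper.
Combining the parts gives [-16, copper].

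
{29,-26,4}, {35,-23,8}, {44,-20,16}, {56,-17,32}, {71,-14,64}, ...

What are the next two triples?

First coordinate — differences are 6, 9, 12, … (increasing by 3 each time): 29, 35, 44, 56, 71 → 89 → 110.
Second coordinate: -26, -23, -20, -17, -14 → -11 → -8 (+3 each step).
Third coordinate: ×2 each step; 4, 8, 16, 32, 64 → 128 → 256.
So the next two triples are {89,-11,128} and {110,-8,256}.

{89,-11,128}, {110,-8,256}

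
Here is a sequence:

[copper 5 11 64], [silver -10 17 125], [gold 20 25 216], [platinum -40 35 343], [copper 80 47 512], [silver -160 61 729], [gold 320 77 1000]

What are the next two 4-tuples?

Metal goes copper, silver, gold, platinum, copper, silver, gold → platinum → copper (repeats copper → silver → gold → platinum).
Second slot — ×(-2) each step: 5, -10, 20, -40, 80, -160, 320 → -640 → 1280.
For the third slot, differences are 6, 8, 10, … (increasing by 2 each time): 11, 17, 25, 35, 47, 61, 77 → 95 → 115.
Fourth slot: perfect cubes: 4³, 5³, 6³, …; 64, 125, 216, 343, 512, 729, 1000 → 1331 → 1728.
Putting the parts together: [platinum -640 95 1331] and then [copper 1280 115 1728].

[platinum -640 95 1331], [copper 1280 115 1728]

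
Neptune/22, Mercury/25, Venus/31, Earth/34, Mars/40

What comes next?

Jupiter/43

Planet: runs through the planets Mercury→Neptune; Neptune, Mercury, Venus, Earth, Mars → Jupiter.
Second component goes 22, 25, 31, 34, 40 → 43 (alternating steps +3, +6, +3, +6, …).
So the next tag is Jupiter/43.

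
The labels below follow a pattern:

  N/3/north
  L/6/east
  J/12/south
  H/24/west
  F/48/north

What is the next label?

D/96/east

Letter: letters move back 2 places in the alphabet, so N, L, J, H, F → D.
Second component — ×2 each step: 3, 6, 12, 24, 48 → 96.
Direction — repeats north → east → south → west: north, east, south, west, north → east.
Putting it together: D/96/east.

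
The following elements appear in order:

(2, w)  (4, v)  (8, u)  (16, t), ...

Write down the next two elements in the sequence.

(32, s), (64, r)

First coordinate: 2, 4, 8, 16 → 32 → 64 (×2 each step).
Letter: w, v, u, t → s → r (letters move back 1 place in the alphabet).
So the next two elements are (32, s) and (64, r).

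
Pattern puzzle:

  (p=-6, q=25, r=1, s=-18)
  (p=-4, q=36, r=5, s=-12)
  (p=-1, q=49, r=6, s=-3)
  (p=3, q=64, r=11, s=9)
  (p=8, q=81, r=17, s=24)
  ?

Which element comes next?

P goes -6, -4, -1, 3, 8 → 14 (differences are 2, 3, 4, … (increasing by 1 each time)).
Q: perfect squares: 5², 6², 7², …, so 25, 36, 49, 64, 81 → 100.
R: each term is the sum of the two before it, so 1, 5, 6, 11, 17 → 28.
S — always 3 × the p: -18, -12, -3, 9, 24 → 42.
Putting it together: (p=14, q=100, r=28, s=42).

(p=14, q=100, r=28, s=42)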